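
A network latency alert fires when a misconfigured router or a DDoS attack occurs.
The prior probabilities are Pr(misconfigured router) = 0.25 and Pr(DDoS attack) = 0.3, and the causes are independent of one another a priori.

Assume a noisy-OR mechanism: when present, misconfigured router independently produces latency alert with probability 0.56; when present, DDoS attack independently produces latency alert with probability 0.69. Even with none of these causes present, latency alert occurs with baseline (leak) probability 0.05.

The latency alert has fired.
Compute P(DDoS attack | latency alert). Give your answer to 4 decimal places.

P(DDoS attack | latency alert) ≈ 0.6362

Under noisy-OR, P(latency alert | causes) = 1 − (1−0.05)·∏(1−qᵢ) over the active causes.
For the numerator, keep only DDoS attack=true terms: 0.158738 + 0.065281 = 0.224019
Denominator P(latency alert): 0.05×0.75×0.7 + 0.7055×0.75×0.3 + 0.582×0.25×0.7 + 0.87042×0.25×0.3 = 0.352119
Posterior = 0.224019 / 0.352119 ≈ 0.6362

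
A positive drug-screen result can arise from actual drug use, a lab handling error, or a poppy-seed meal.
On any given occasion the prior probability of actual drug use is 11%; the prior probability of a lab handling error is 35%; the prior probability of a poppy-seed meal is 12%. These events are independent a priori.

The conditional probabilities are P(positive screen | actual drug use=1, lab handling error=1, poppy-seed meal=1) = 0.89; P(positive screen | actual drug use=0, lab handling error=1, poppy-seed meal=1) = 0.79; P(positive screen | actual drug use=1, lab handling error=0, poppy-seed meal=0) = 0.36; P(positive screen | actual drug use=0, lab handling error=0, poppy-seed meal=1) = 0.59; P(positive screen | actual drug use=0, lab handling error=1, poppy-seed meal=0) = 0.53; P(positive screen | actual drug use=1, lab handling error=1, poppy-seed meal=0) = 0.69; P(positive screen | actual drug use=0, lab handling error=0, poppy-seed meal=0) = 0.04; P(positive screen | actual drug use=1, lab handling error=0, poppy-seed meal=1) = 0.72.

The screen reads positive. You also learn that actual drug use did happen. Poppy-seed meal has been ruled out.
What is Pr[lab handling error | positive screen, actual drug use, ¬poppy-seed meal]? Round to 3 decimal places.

By total probability over both values of lab handling error:
  P(positive screen | actual drug use, ¬poppy-seed meal) = 0.36*0.65 + 0.69*0.35
        = 0.234000 + 0.241500 = 0.475500
The terms with lab handling error present sum to 0.241500, so
  P(lab handling error | positive screen, actual drug use, ¬poppy-seed meal) = 0.241500 / 0.475500 ≈ 0.508

Pr[lab handling error | positive screen, actual drug use, ¬poppy-seed meal] ≈ 0.508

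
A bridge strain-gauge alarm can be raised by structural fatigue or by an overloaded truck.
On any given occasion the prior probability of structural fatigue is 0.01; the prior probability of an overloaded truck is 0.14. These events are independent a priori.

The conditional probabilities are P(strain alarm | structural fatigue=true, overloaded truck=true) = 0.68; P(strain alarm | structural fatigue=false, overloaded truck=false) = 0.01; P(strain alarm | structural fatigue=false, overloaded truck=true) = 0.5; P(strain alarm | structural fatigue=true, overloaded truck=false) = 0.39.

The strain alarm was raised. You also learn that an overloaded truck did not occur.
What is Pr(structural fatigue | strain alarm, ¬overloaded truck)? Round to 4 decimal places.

Pr(structural fatigue | strain alarm, ¬overloaded truck) ≈ 0.2826

Weight on structural fatigue=true, given the evidence: 0.39·0.01 = 0.003900
The normalizing constant is 0.01·0.99 + 0.39·0.01 = 0.013800
P(structural fatigue | strain alarm, ¬overloaded truck) = 0.003900/0.013800 ≈ 0.2826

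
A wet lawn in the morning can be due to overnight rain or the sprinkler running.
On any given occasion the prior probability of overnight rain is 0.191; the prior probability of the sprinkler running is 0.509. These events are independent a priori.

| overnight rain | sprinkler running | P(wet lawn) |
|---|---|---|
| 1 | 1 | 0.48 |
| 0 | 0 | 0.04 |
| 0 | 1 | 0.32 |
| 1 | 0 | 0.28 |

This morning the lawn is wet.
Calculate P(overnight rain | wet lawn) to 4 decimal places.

P(wet lawn) = 0.04·0.809·0.491 + 0.32·0.809·0.509 + 0.28·0.191·0.491 + 0.48·0.191·0.509 = 0.015889 + 0.131770 + 0.026259 + 0.046665 = 0.220583
Restricting to configurations with overnight rain present: 0.026259 + 0.046665 = 0.072924.
P(overnight rain | wet lawn) = 0.072924 / 0.220583 ≈ 0.3306

P(overnight rain | wet lawn) ≈ 0.3306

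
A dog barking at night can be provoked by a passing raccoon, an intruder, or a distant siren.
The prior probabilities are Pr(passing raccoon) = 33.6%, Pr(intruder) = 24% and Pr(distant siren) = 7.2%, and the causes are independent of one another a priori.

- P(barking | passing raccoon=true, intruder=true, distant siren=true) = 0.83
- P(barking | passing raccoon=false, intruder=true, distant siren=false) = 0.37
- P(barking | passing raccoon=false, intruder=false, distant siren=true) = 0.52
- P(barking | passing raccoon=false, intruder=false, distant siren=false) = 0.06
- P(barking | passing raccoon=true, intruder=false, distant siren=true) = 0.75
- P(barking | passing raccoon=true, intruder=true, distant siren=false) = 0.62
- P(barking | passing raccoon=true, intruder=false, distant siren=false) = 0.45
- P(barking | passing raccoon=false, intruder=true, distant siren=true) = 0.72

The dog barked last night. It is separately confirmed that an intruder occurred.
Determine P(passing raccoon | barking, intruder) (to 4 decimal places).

P(barking | intruder) = 0.37×0.664×0.928 + 0.72×0.664×0.072 + 0.62×0.336×0.928 + 0.83×0.336×0.072 = 0.227991 + 0.034422 + 0.193321 + 0.020079 = 0.475813
The passing raccoon-present share is 0.193321 + 0.020079 = 0.213400.
So P(passing raccoon | barking, intruder) = 0.213400/0.475813 ≈ 0.4485.

P(passing raccoon | barking, intruder) ≈ 0.4485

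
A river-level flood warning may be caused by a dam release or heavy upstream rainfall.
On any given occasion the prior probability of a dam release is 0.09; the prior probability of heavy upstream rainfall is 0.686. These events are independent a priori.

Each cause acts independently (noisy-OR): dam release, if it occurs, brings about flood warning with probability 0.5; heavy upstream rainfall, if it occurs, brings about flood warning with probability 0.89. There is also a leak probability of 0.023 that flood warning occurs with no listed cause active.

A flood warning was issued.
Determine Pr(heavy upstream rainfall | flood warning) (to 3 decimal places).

Pr(heavy upstream rainfall | flood warning) ≈ 0.967

Under noisy-OR, P(flood warning | causes) = 1 − (1−0.023)·∏(1−qᵢ) over the active causes.
For the numerator, keep only heavy upstream rainfall=true terms: 0.557171 + 0.058422 = 0.615593
Denominator P(flood warning): 0.023·0.91·0.314 + 0.89253·0.91·0.686 + 0.5115·0.09·0.314 + 0.946265·0.09·0.686 = 0.636620
Posterior = 0.615593 / 0.636620 ≈ 0.967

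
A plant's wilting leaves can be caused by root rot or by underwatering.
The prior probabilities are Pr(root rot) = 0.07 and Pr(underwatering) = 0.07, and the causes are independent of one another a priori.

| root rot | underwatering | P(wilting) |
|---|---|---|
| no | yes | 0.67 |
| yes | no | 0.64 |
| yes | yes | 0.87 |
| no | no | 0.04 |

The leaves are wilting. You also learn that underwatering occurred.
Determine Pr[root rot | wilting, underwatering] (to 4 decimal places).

Sum P(wilting|·) weighted by the priors over both values of root rot:
  P(wilting | underwatering) = 0.67×0.93 + 0.87×0.07
        = 0.623100 + 0.060900 = 0.684000
The terms with root rot present sum to 0.060900, so
  P(root rot | wilting, underwatering) = 0.060900 / 0.684000 ≈ 0.0890

Pr[root rot | wilting, underwatering] ≈ 0.0890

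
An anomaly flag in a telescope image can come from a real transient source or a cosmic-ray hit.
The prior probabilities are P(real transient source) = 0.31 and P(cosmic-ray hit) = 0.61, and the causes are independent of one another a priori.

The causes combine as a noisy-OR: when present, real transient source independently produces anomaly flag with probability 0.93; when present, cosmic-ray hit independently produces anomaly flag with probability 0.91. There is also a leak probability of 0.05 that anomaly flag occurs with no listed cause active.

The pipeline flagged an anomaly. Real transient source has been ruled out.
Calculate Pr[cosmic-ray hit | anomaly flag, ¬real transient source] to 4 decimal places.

Under noisy-OR, P(anomaly flag | causes) = 1 − (1−0.05)·∏(1−qᵢ) over the active causes.
Sum P(anomaly flag|·) weighted by the priors over both values of cosmic-ray hit:
  P(anomaly flag | ¬real transient source) = 0.05*0.39 + 0.9145*0.61
        = 0.019500 + 0.557845 = 0.577345
The terms with cosmic-ray hit present sum to 0.557845, so
  P(cosmic-ray hit | anomaly flag, ¬real transient source) = 0.557845 / 0.577345 ≈ 0.9662

Pr[cosmic-ray hit | anomaly flag, ¬real transient source] ≈ 0.9662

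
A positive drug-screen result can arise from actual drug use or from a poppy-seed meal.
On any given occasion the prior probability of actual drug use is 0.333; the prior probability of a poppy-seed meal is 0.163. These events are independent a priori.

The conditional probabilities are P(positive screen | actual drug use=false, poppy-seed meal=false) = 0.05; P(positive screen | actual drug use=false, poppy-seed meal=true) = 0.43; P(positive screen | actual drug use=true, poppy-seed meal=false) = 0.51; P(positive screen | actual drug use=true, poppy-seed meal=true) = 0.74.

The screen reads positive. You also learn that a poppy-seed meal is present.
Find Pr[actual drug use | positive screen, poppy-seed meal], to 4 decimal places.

Sum P(positive screen|·) weighted by the priors over both values of actual drug use:
  P(positive screen | poppy-seed meal) = 0.43*0.667 + 0.74*0.333
        = 0.286810 + 0.246420 = 0.533230
Configurations with actual drug use contribute 0.246420, so
  P(actual drug use | positive screen, poppy-seed meal) = 0.246420 / 0.533230 ≈ 0.4621

Pr[actual drug use | positive screen, poppy-seed meal] ≈ 0.4621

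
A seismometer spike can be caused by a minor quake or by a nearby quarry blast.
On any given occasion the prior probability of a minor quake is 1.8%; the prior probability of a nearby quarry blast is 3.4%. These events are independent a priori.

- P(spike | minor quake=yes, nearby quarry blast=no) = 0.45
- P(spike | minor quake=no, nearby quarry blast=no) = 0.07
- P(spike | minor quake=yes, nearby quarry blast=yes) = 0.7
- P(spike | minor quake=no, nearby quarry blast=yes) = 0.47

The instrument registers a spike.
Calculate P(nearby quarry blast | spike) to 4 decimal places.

P(nearby quarry blast | spike) ≈ 0.1784

Enumerate the 4 (minor quake, nearby quarry blast) configurations and weight by the priors:
  P(spike) = 0.07×0.982×0.966 + 0.47×0.982×0.034 + 0.45×0.018×0.966 + 0.7×0.018×0.034
        = 0.066403 + 0.015692 + 0.007825 + 0.000428 = 0.090348
The terms with nearby quarry blast present sum to 0.016120, so
  P(nearby quarry blast | spike) = 0.016120 / 0.090348 ≈ 0.1784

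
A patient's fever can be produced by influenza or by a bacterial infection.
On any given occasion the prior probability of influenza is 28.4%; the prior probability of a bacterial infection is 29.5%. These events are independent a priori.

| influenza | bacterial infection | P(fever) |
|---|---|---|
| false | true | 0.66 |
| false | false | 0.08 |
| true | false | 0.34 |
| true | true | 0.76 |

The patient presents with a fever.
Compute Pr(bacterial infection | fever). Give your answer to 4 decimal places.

P(fever) = 0.08·0.716·0.705 + 0.66·0.716·0.295 + 0.34·0.284·0.705 + 0.76·0.284·0.295 = 0.040382 + 0.139405 + 0.068075 + 0.063673 = 0.311535
The bacterial infection-present share is 0.139405 + 0.063673 = 0.203078.
So P(bacterial infection | fever) = 0.203078/0.311535 ≈ 0.6519.

Pr(bacterial infection | fever) ≈ 0.6519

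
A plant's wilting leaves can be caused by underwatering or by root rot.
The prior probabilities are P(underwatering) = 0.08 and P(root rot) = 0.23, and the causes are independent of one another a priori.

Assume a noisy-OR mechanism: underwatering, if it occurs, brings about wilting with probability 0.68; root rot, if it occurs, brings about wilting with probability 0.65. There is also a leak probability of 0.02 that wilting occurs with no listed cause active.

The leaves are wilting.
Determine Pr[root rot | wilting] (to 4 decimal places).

Pr[root rot | wilting] ≈ 0.7335

Under noisy-OR, P(wilting | causes) = 1 − (1−0.02)·∏(1−qᵢ) over the active causes.
Enumerate the 4 (underwatering, root rot) configurations and weight by the priors:
  P(wilting) = 0.02*0.92*0.77 + 0.657*0.92*0.23 + 0.6864*0.08*0.77 + 0.89024*0.08*0.23
        = 0.014168 + 0.139021 + 0.042282 + 0.016380 = 0.211851
Configurations with root rot contribute 0.155401, so
  P(root rot | wilting) = 0.155401 / 0.211851 ≈ 0.7335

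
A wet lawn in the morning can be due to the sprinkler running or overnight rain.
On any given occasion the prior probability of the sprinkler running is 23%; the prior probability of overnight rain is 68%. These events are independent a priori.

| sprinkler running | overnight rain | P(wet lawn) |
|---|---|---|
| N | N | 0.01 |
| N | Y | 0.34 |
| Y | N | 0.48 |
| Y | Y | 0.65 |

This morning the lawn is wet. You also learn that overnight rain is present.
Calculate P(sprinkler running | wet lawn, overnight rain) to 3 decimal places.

Enumerate both values of sprinkler running and weight by the priors:
  P(wet lawn | overnight rain) = 0.34×0.77 + 0.65×0.23
        = 0.261800 + 0.149500 = 0.411300
The terms with sprinkler running present sum to 0.149500, so
  P(sprinkler running | wet lawn, overnight rain) = 0.149500 / 0.411300 ≈ 0.363

P(sprinkler running | wet lawn, overnight rain) ≈ 0.363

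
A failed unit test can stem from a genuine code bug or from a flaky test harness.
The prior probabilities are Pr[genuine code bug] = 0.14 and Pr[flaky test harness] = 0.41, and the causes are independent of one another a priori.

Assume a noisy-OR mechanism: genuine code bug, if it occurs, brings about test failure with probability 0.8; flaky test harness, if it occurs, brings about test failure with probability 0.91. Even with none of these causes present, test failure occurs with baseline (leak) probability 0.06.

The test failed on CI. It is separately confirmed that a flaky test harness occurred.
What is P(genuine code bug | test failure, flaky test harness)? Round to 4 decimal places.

Under noisy-OR, P(test failure | causes) = 1 − (1−0.06)·∏(1−qᵢ) over the active causes.
Numerator (weight on configurations with genuine code bug): 0.98308*0.14 = 0.137631
The normalizing constant is 0.9154*0.86 + 0.98308*0.14 = 0.924875
Posterior = 0.137631 / 0.924875 ≈ 0.1488

P(genuine code bug | test failure, flaky test harness) ≈ 0.1488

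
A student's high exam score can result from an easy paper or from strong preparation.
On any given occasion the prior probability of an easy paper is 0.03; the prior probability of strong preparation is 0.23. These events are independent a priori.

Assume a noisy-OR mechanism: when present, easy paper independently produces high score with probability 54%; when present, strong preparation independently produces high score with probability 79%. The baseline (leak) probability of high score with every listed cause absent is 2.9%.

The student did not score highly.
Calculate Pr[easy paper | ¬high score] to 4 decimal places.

Pr[easy paper | ¬high score] ≈ 0.0140

Under noisy-OR, P(high score | causes) = 1 − (1−0.029)·∏(1−qᵢ) over the active causes.
P(¬high score) = 0.971*0.97*0.77 + 0.20391*0.97*0.23 + 0.44666*0.03*0.77 + 0.093799*0.03*0.23 = 0.725240 + 0.045492 + 0.010318 + 0.000647 = 0.781697
Restricting to configurations with easy paper present: 0.010318 + 0.000647 = 0.010965.
So P(easy paper | ¬high score) = 0.010965/0.781697 ≈ 0.0140.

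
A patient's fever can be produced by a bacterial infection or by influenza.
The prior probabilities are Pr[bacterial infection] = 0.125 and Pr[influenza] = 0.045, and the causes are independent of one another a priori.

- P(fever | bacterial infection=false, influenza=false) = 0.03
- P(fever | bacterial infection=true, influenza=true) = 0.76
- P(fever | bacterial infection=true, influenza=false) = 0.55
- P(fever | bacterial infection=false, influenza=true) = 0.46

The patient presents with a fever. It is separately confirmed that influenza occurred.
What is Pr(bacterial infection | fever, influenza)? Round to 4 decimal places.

Weight on bacterial infection=true, given the evidence: 0.76·0.125 = 0.095000
Denominator P(fever | influenza): 0.46·0.875 + 0.76·0.125 = 0.497500
Posterior = 0.095000 / 0.497500 ≈ 0.1910

Pr(bacterial infection | fever, influenza) ≈ 0.1910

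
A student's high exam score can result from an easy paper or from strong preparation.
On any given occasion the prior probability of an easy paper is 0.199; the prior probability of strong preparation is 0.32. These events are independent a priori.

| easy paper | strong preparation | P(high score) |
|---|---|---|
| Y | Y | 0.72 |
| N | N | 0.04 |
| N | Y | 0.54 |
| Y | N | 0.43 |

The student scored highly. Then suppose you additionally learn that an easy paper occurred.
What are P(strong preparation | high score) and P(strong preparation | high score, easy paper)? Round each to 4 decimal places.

P(strong preparation | high score) ≈ 0.6973; P(strong preparation | high score, easy paper) ≈ 0.4407

P(high score) = 0.04×0.801×0.68 + 0.54×0.801×0.32 + 0.43×0.199×0.68 + 0.72×0.199×0.32 = 0.021787 + 0.138413 + 0.058188 + 0.045850 = 0.264238
The strong preparation-present share is 0.138413 + 0.045850 = 0.184263.
So P(strong preparation | high score) = 0.184263/0.264238 ≈ 0.6973.

Now also conditioning on easy paper=true:
Weight on strong preparation=true, given the evidence: 0.72*0.32 = 0.230400
The normalizing constant is 0.43*0.68 + 0.72*0.32 = 0.522800
P(strong preparation | high score, easy paper) = 0.230400/0.522800 ≈ 0.4407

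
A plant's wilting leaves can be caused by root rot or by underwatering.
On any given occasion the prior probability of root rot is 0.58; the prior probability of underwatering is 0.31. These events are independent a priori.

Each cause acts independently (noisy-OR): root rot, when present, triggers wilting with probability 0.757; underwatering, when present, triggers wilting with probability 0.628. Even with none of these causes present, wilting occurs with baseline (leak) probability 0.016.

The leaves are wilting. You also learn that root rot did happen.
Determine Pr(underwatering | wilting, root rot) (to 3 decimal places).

Pr(underwatering | wilting, root rot) ≈ 0.350

Under noisy-OR, P(wilting | causes) = 1 − (1−0.016)·∏(1−qᵢ) over the active causes.
Weight on underwatering=true, given the evidence: 0.91105*0.31 = 0.282425
The normalizing constant is 0.760888*0.69 + 0.91105*0.31 = 0.807438
P(underwatering | wilting, root rot) = 0.282425/0.807438 ≈ 0.350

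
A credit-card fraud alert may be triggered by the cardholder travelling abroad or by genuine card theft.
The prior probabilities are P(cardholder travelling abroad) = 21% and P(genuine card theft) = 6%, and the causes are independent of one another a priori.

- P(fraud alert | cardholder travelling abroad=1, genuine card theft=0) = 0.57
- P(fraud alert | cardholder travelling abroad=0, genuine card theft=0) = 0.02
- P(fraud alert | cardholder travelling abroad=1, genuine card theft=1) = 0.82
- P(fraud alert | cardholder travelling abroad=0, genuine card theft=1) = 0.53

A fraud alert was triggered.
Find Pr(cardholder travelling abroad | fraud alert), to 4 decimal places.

Pr(cardholder travelling abroad | fraud alert) ≈ 0.7545

P(fraud alert) = 0.02×0.79×0.94 + 0.53×0.79×0.06 + 0.57×0.21×0.94 + 0.82×0.21×0.06 = 0.014852 + 0.025122 + 0.112518 + 0.010332 = 0.162824
The cardholder travelling abroad-present share is 0.112518 + 0.010332 = 0.122850.
Hence the posterior is 0.122850/0.162824 ≈ 0.7545.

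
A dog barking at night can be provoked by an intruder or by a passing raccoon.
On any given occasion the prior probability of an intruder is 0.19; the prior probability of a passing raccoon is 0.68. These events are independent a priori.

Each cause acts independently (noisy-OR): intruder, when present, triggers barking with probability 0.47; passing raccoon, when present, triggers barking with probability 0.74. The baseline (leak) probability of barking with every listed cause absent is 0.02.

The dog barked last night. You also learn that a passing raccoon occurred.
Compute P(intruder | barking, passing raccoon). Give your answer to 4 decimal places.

P(intruder | barking, passing raccoon) ≈ 0.2140

Under noisy-OR, P(barking | causes) = 1 − (1−0.02)·∏(1−qᵢ) over the active causes.
Numerator (weight on configurations with intruder): 0.864956*0.19 = 0.164342
The normalizing constant is 0.7452*0.81 + 0.864956*0.19 = 0.767954
Posterior = 0.164342 / 0.767954 ≈ 0.2140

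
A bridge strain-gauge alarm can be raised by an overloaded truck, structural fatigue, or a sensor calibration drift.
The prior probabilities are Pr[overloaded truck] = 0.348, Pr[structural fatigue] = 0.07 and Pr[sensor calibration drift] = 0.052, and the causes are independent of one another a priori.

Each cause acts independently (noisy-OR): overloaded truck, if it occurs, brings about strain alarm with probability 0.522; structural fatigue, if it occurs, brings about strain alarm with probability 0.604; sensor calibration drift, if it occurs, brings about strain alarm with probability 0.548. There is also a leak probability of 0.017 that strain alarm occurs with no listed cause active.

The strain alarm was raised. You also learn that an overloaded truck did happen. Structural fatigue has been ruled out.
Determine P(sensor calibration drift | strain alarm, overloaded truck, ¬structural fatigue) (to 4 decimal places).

Under noisy-OR, P(strain alarm | causes) = 1 − (1−0.017)·∏(1−qᵢ) over the active causes.
For the numerator, keep only sensor calibration drift=true terms: 0.787617×0.052 = 0.040956
Denominator P(strain alarm | overloaded truck, ¬structural fatigue): 0.530126×0.948 + 0.787617×0.052 = 0.543515
P(sensor calibration drift | strain alarm, overloaded truck, ¬structural fatigue) = 0.040956/0.543515 ≈ 0.0754

P(sensor calibration drift | strain alarm, overloaded truck, ¬structural fatigue) ≈ 0.0754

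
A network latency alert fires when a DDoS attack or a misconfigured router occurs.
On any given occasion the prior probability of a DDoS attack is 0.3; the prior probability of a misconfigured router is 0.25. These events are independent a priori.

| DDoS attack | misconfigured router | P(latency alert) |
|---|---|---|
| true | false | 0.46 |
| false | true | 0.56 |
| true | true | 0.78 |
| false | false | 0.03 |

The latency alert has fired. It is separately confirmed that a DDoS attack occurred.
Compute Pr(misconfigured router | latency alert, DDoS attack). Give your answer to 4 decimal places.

P(latency alert | DDoS attack) = 0.46·0.75 + 0.78·0.25 = 0.345000 + 0.195000 = 0.540000
Of this, 0.195000 comes from 0.78·0.25 (the misconfigured router=true cases).
So P(misconfigured router | latency alert, DDoS attack) = 0.195000/0.540000 ≈ 0.3611.

Pr(misconfigured router | latency alert, DDoS attack) ≈ 0.3611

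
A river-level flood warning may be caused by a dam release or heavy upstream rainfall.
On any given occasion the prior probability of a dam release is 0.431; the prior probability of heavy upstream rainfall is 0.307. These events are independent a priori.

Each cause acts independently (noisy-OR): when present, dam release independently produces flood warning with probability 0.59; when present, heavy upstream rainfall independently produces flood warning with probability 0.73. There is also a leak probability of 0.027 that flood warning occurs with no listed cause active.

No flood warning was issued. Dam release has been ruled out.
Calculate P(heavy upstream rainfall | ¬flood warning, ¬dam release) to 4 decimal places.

Under noisy-OR, P(flood warning | causes) = 1 − (1−0.027)·∏(1−qᵢ) over the active causes.
P(¬flood warning | ¬dam release) = 0.973*0.693 + 0.26271*0.307 = 0.674289 + 0.080652 = 0.754941
Of this, 0.080652 comes from 0.26271*0.307 (the heavy upstream rainfall=true cases).
P(heavy upstream rainfall | ¬flood warning, ¬dam release) = 0.080652 / 0.754941 ≈ 0.1068

P(heavy upstream rainfall | ¬flood warning, ¬dam release) ≈ 0.1068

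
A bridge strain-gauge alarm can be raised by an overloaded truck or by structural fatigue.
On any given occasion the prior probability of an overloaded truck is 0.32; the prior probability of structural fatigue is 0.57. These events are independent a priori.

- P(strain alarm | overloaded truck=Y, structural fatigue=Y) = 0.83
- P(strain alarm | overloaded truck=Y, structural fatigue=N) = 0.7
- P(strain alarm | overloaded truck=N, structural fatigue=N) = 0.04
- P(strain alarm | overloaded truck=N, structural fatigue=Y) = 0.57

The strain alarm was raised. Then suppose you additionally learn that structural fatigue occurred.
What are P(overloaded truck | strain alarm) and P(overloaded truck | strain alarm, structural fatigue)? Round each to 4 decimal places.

Enumerate the 4 (overloaded truck, structural fatigue) configurations and weight by the priors:
  P(strain alarm) = 0.04*0.68*0.43 + 0.57*0.68*0.57 + 0.7*0.32*0.43 + 0.83*0.32*0.57
        = 0.011696 + 0.220932 + 0.096320 + 0.151392 = 0.480340
Keeping only the overloaded truck-present terms gives 0.247712, so
  P(overloaded truck | strain alarm) = 0.247712 / 0.480340 ≈ 0.5157

Now condition on the additional information:
Sum P(strain alarm|·) weighted by the priors over both values of overloaded truck:
  P(strain alarm | structural fatigue) = 0.57·0.68 + 0.83·0.32
        = 0.387600 + 0.265600 = 0.653200
The terms with overloaded truck present sum to 0.265600, so
  P(overloaded truck | strain alarm, structural fatigue) = 0.265600 / 0.653200 ≈ 0.4066
Conditioning on structural fatigue lowers the posterior on overloaded truck: the classic explaining-away effect in a common-effect structure.

P(overloaded truck | strain alarm) ≈ 0.5157; P(overloaded truck | strain alarm, structural fatigue) ≈ 0.4066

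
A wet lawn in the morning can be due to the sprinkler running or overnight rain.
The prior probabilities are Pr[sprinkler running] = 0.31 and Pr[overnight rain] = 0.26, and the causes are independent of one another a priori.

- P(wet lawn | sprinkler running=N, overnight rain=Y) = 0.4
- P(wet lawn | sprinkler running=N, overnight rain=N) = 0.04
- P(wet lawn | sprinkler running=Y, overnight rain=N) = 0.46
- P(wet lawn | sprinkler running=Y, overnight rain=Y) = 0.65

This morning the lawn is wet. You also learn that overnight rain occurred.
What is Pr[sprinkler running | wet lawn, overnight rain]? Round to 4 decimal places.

Numerator (weight on configurations with sprinkler running): 0.65*0.31 = 0.201500
Normalizer over all consistent configurations: 0.4*0.69 + 0.65*0.31 = 0.477500
Posterior = 0.201500 / 0.477500 ≈ 0.4220

Pr[sprinkler running | wet lawn, overnight rain] ≈ 0.4220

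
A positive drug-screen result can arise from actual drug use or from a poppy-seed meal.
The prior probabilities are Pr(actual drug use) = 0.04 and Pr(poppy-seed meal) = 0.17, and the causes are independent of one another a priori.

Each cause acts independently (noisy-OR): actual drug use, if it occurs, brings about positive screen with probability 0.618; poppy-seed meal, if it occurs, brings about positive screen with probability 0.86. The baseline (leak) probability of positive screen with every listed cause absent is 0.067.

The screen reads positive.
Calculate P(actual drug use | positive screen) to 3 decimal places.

Under noisy-OR, P(positive screen | causes) = 1 − (1−0.067)·∏(1−qᵢ) over the active causes.
Enumerate the 4 (actual drug use, poppy-seed meal) configurations and weight by the priors:
  P(positive screen) = 0.067×0.96×0.83 + 0.86938×0.96×0.17 + 0.643594×0.04×0.83 + 0.950103×0.04×0.17
        = 0.053386 + 0.141883 + 0.021367 + 0.006461 = 0.223097
The terms with actual drug use present sum to 0.027828, so
  P(actual drug use | positive screen) = 0.027828 / 0.223097 ≈ 0.125

P(actual drug use | positive screen) ≈ 0.125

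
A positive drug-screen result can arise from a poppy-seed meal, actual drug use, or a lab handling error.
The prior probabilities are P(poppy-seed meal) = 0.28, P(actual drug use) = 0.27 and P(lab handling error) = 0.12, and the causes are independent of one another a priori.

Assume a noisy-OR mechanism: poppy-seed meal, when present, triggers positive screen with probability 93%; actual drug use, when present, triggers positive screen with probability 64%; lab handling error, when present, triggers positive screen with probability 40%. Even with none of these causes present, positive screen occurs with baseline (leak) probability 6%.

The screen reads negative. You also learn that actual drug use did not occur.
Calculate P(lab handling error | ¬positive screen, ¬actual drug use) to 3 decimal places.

P(lab handling error | ¬positive screen, ¬actual drug use) ≈ 0.076

Under noisy-OR, P(positive screen | causes) = 1 − (1−0.06)·∏(1−qᵢ) over the active causes.
P(¬positive screen | ¬actual drug use) = 0.94×0.72×0.88 + 0.564×0.72×0.12 + 0.0658×0.28×0.88 + 0.03948×0.28×0.12 = 0.595584 + 0.048730 + 0.016213 + 0.001327 = 0.661854
Of this, 0.050057 comes from 0.048730 + 0.001327 (the lab handling error=true cases).
So P(lab handling error | ¬positive screen, ¬actual drug use) = 0.050057/0.661854 ≈ 0.076.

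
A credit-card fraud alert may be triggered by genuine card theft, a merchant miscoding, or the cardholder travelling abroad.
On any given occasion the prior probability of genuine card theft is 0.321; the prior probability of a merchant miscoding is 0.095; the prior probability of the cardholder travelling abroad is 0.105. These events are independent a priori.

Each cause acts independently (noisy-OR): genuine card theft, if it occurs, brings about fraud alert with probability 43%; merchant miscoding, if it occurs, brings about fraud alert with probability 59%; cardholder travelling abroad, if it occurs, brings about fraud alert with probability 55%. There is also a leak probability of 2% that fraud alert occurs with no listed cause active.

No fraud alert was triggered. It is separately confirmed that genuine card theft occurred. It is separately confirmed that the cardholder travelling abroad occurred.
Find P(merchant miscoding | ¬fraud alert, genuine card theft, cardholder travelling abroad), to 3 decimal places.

Under noisy-OR, P(fraud alert | causes) = 1 − (1−0.02)·∏(1−qᵢ) over the active causes.
By total probability over both values of merchant miscoding:
  P(¬fraud alert | genuine card theft, cardholder travelling abroad) = 0.25137×0.905 + 0.103062×0.095
        = 0.227490 + 0.009791 = 0.237281
The terms with merchant miscoding present sum to 0.009791, so
  P(merchant miscoding | ¬fraud alert, genuine card theft, cardholder travelling abroad) = 0.009791 / 0.237281 ≈ 0.041

P(merchant miscoding | ¬fraud alert, genuine card theft, cardholder travelling abroad) ≈ 0.041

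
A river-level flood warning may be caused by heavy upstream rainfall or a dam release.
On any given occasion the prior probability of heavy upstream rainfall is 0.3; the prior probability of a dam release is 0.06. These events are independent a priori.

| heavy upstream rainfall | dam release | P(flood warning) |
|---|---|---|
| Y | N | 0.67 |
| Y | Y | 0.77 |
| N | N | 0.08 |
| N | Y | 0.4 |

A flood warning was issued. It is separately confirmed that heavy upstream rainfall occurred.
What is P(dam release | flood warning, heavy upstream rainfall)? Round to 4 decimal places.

P(dam release | flood warning, heavy upstream rainfall) ≈ 0.0683

P(flood warning | heavy upstream rainfall) = 0.67*0.94 + 0.77*0.06 = 0.629800 + 0.046200 = 0.676000
Of this, 0.046200 comes from 0.77*0.06 (the dam release=true cases).
Hence the posterior is 0.046200/0.676000 ≈ 0.0683.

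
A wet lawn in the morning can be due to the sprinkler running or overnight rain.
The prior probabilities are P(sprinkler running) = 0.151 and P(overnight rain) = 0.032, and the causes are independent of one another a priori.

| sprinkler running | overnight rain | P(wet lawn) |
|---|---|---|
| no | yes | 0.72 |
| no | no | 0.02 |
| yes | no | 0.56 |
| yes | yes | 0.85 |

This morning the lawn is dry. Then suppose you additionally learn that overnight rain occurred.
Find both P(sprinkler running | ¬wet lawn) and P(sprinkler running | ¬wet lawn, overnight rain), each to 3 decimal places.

P(¬wet lawn) = 0.98*0.849*0.968 + 0.28*0.849*0.032 + 0.44*0.151*0.968 + 0.15*0.151*0.032 = 0.805395 + 0.007607 + 0.064314 + 0.000725 = 0.878041
The sprinkler running-present share is 0.064314 + 0.000725 = 0.065039.
So P(sprinkler running | ¬wet lawn) = 0.065039/0.878041 ≈ 0.074.

Now also conditioning on overnight rain=true:
Weight on sprinkler running=true, given the evidence: 0.15×0.151 = 0.022650
The normalizing constant is 0.28×0.849 + 0.15×0.151 = 0.260370
Posterior = 0.022650 / 0.260370 ≈ 0.087

P(sprinkler running | ¬wet lawn) ≈ 0.074; P(sprinkler running | ¬wet lawn, overnight rain) ≈ 0.087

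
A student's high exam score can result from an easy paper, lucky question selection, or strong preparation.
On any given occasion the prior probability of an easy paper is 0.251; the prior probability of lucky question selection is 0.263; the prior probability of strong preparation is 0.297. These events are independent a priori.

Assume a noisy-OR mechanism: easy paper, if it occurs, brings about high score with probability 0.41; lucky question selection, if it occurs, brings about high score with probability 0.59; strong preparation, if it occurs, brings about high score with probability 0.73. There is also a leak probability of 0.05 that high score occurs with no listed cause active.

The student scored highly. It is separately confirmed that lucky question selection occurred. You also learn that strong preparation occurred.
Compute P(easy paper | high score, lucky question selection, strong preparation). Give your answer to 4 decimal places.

Under noisy-OR, P(high score | causes) = 1 − (1−0.05)·∏(1−qᵢ) over the active causes.
Sum P(high score|·) weighted by the priors over both values of easy paper:
  P(high score | lucky question selection, strong preparation) = 0.894835*0.749 + 0.937953*0.251
        = 0.670231 + 0.235426 = 0.905657
Configurations with easy paper contribute 0.235426, so
  P(easy paper | high score, lucky question selection, strong preparation) = 0.235426 / 0.905657 ≈ 0.2600

P(easy paper | high score, lucky question selection, strong preparation) ≈ 0.2600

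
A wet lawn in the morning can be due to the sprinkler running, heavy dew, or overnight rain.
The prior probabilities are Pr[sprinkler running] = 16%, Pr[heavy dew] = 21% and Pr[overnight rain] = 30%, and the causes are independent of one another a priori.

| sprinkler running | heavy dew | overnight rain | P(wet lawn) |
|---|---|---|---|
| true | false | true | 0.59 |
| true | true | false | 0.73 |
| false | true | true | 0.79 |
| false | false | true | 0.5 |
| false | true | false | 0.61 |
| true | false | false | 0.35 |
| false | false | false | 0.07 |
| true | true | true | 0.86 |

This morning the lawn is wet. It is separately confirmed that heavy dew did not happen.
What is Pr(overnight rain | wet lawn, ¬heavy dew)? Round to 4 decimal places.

Pr(overnight rain | wet lawn, ¬heavy dew) ≈ 0.6576

By total probability over the 4 (sprinkler running, overnight rain) configurations:
  P(wet lawn | ¬heavy dew) = 0.07×0.84×0.7 + 0.5×0.84×0.3 + 0.35×0.16×0.7 + 0.59×0.16×0.3
        = 0.041160 + 0.126000 + 0.039200 + 0.028320 = 0.234680
Keeping only the overnight rain-present terms gives 0.154320, so
  P(overnight rain | wet lawn, ¬heavy dew) = 0.154320 / 0.234680 ≈ 0.6576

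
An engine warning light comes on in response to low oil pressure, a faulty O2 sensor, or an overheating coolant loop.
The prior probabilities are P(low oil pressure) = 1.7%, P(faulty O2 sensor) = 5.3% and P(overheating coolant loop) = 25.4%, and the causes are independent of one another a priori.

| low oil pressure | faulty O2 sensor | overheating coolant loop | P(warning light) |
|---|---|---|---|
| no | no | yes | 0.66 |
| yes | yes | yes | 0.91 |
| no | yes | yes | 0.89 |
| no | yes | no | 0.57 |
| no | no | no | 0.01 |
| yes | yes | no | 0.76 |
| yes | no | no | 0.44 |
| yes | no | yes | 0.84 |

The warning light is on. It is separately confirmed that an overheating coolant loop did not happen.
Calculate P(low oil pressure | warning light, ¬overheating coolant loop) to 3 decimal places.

P(low oil pressure | warning light, ¬overheating coolant loop) ≈ 0.166

Numerator (weight on configurations with low oil pressure): 0.007084 + 0.000685 = 0.007769
Denominator P(warning light | ¬overheating coolant loop): 0.01×0.983×0.947 + 0.57×0.983×0.053 + 0.44×0.017×0.947 + 0.76×0.017×0.053 = 0.046774
Posterior = 0.007769 / 0.046774 ≈ 0.166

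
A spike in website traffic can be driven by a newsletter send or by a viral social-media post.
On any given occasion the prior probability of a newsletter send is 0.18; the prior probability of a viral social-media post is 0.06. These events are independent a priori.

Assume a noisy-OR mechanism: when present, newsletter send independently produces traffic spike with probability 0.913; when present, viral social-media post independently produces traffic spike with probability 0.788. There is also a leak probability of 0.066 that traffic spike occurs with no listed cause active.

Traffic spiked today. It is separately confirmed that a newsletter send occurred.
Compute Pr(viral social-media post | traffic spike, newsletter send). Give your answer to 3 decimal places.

Pr(viral social-media post | traffic spike, newsletter send) ≈ 0.064

Under noisy-OR, P(traffic spike | causes) = 1 − (1−0.066)·∏(1−qᵢ) over the active causes.
Weight on viral social-media post=true, given the evidence: 0.982773*0.06 = 0.058966
The normalizing constant is 0.918742*0.94 + 0.982773*0.06 = 0.922583
P(viral social-media post | traffic spike, newsletter send) = 0.058966/0.922583 ≈ 0.064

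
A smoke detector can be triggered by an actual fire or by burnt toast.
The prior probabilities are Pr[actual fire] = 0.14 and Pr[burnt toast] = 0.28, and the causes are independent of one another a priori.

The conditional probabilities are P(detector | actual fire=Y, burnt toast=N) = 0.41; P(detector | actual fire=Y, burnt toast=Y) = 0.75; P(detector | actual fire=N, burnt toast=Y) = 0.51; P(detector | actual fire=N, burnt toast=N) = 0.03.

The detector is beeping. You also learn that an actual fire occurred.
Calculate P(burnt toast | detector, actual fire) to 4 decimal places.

P(burnt toast | detector, actual fire) ≈ 0.4157

For the numerator, keep only burnt toast=true terms: 0.75×0.28 = 0.210000
The normalizing constant is 0.41×0.72 + 0.75×0.28 = 0.505200
P(burnt toast | detector, actual fire) = 0.210000/0.505200 ≈ 0.4157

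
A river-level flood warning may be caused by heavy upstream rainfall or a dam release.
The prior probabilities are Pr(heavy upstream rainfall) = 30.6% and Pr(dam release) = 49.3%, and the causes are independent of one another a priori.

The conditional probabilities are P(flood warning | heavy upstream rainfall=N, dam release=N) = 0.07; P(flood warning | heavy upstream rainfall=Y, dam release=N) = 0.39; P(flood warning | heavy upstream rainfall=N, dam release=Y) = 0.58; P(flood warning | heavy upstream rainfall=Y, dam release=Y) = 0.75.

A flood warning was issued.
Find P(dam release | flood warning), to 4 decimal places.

P(dam release | flood warning) ≈ 0.7854

By total probability over the 4 (heavy upstream rainfall, dam release) configurations:
  P(flood warning) = 0.07×0.694×0.507 + 0.58×0.694×0.493 + 0.39×0.306×0.507 + 0.75×0.306×0.493
        = 0.024630 + 0.198442 + 0.060505 + 0.113143 = 0.396720
Configurations with dam release contribute 0.311585, so
  P(dam release | flood warning) = 0.311585 / 0.396720 ≈ 0.7854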